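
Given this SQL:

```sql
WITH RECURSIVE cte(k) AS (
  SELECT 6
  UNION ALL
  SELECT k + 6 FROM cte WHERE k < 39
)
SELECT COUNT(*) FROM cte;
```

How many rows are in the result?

7

Base: k=6.
Iteration 1: 6 < 39 holds -> k = 6 + 6 = 12.
Iteration 2: 12 < 39 holds -> k = 12 + 6 = 18.
Iteration 3: 18 < 39 holds -> k = 18 + 6 = 24.
Iteration 4: 24 < 39 holds -> k = 24 + 6 = 30.
Iteration 5: 30 < 39 holds -> k = 30 + 6 = 36.
Iteration 6: 36 < 39 holds -> k = 36 + 6 = 42.
Iteration 7: 42 < 39 fails; recursion stops.
Total rows emitted: 7.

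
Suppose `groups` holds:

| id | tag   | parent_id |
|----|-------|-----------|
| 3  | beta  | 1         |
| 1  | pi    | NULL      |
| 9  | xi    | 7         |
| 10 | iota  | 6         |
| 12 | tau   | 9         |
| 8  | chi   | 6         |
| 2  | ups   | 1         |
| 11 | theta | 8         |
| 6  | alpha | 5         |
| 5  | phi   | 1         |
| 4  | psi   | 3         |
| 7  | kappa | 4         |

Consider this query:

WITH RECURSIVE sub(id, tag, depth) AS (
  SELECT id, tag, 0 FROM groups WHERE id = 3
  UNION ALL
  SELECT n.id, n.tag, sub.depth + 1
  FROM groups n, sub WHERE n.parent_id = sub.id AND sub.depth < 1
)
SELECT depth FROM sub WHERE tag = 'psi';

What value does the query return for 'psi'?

Base: id=3 (beta) at depth 0.
Iteration 1: rows with parent_id in {3} -> psi (id 4, depth 1).
Iteration 2: depth < 1 fails for all current rows; recursion stops.

1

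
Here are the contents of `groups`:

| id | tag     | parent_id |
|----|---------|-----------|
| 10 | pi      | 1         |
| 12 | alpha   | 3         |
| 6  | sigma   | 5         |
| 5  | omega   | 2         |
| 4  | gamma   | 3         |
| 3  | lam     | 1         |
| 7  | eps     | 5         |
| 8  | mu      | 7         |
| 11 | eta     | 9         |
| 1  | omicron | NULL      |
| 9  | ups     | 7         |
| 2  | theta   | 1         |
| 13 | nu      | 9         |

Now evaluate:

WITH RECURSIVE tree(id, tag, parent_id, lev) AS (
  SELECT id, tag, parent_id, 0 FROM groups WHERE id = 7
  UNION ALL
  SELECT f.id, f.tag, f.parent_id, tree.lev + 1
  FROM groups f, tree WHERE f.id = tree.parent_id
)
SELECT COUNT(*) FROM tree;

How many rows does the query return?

Base: id=7 (eps), parent_id=5, lev 0.
Iteration 1: join on id=5 -> omega (id 5, parent_id=2, lev 1).
Iteration 2: join on id=2 -> theta (id 2, parent_id=1, lev 2).
Iteration 3: join on id=1 -> omicron (id 1, parent_id=NULL, lev 3).
Iteration 4: parent_id is NULL; no match; recursion stops.
Total rows emitted: 4.

4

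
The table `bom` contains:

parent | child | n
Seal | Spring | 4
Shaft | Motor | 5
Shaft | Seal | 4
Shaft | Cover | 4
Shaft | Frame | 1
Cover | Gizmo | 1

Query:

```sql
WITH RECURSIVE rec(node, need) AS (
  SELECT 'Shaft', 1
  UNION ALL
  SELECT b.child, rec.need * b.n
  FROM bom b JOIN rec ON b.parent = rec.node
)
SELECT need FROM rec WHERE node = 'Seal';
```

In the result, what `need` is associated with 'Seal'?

Base: (Shaft, need=1).
Iteration 1: components of {Shaft} -> Cover = 1*4 = 4, Frame = 1*1 = 1, Motor = 1*5 = 5, Seal = 1*4 = 4.
Iteration 2: components of {Cover,Frame,Motor,Seal} -> Gizmo = 4*1 = 4, Spring = 4*4 = 16.
Iteration 3: no further components; recursion stops.

4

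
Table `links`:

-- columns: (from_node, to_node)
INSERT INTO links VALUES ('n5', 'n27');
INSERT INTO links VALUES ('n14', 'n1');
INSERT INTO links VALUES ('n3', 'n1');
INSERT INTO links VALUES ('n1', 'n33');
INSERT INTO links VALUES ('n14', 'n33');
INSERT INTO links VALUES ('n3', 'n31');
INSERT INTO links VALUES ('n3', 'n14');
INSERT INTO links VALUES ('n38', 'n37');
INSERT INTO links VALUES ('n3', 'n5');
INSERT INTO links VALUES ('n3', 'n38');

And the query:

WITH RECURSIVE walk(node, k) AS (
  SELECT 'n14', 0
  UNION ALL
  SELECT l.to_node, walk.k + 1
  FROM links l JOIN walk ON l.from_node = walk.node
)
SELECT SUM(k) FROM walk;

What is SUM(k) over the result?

Base: (n14, k=0).
Iteration 1: edges from {n14} -> (n1, k=1), (n33, k=1).
Iteration 2: edges from {n1,n33} -> (n33, k=2).
Iteration 3: no outgoing edges from {n33}; recursion stops.
SUM(k) = 0 + 1 + 1 + 2 = 4.

4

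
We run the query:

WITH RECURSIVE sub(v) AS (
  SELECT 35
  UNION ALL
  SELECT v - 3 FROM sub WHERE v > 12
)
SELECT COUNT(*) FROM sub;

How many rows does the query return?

9

Base: v=35.
Iteration 1: 35 > 12 holds -> v = 35 - 3 = 32.
Iteration 2: 32 > 12 holds -> v = 32 - 3 = 29.
Iteration 3: 29 > 12 holds -> v = 29 - 3 = 26.
Iteration 4: 26 > 12 holds -> v = 26 - 3 = 23.
Iteration 5: 23 > 12 holds -> v = 23 - 3 = 20.
Iteration 6: 20 > 12 holds -> v = 20 - 3 = 17.
Iteration 7: 17 > 12 holds -> v = 17 - 3 = 14.
Iteration 8: 14 > 12 holds -> v = 14 - 3 = 11.
Iteration 9: 11 > 12 fails; recursion stops.
Total rows emitted: 9.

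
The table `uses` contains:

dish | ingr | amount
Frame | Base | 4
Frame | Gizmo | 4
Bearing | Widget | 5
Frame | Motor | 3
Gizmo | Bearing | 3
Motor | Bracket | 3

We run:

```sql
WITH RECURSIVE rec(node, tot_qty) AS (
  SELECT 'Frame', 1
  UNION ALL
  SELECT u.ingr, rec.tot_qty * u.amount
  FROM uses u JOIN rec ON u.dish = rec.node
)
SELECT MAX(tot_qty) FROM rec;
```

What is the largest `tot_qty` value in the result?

60

Base: (Frame, tot_qty=1).
Iteration 1: components of {Frame} -> Base = 1*4 = 4, Gizmo = 1*4 = 4, Motor = 1*3 = 3.
Iteration 2: components of {Base,Gizmo,Motor} -> Bearing = 4*3 = 12, Bracket = 3*3 = 9.
Iteration 3: components of {Bearing,Bracket} -> Widget = 12*5 = 60.
Iteration 4: no further components; recursion stops.
tot_qty values: 1, 4, 3, 4, 9, 12, 60; the maximum is 60.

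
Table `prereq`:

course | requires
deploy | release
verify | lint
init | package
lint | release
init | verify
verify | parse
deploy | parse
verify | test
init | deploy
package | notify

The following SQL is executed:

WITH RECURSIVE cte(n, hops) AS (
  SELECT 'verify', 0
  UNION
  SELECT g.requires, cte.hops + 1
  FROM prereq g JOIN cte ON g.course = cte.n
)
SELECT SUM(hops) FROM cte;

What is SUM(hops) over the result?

Base: (verify, hops=0).
Iteration 1: edges from {verify} -> (lint, hops=1), (parse, hops=1), (test, hops=1).
Iteration 2: edges from {lint,parse,test} -> (release, hops=2).
Iteration 3: no outgoing edges from {release}; recursion stops.
SUM(hops) = 0 + 1 + 1 + 1 + 2 = 5.

5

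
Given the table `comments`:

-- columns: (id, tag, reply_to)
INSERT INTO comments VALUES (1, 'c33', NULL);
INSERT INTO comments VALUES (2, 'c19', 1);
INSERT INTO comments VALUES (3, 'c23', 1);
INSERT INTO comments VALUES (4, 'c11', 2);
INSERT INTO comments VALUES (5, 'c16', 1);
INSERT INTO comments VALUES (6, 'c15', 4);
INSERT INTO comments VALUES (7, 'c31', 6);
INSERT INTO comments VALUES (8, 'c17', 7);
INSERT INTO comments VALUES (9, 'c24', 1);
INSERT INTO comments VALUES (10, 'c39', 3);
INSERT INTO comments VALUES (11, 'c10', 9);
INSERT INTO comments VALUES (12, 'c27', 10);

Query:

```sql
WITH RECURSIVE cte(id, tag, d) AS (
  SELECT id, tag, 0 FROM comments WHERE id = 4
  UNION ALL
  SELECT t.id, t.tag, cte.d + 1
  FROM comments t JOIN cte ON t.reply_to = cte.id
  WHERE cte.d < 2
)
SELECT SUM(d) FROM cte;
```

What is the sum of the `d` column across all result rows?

3

Base: id=4 (c11) at d 0.
Iteration 1: rows with reply_to in {4} -> c15 (id 6, d 1).
Iteration 2: rows with reply_to in {6} -> c31 (id 7, d 2).
Iteration 3: d < 2 fails for all current rows; recursion stops.
SUM(d) = 0 + 1 + 2 = 3.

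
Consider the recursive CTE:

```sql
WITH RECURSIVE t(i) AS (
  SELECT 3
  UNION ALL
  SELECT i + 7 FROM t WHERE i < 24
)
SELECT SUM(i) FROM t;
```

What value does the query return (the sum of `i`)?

Base: i=3.
Iteration 1: 3 < 24 holds -> i = 3 + 7 = 10.
Iteration 2: 10 < 24 holds -> i = 10 + 7 = 17.
Iteration 3: 17 < 24 holds -> i = 17 + 7 = 24.
Iteration 4: 24 < 24 fails; recursion stops.
SUM(i) = 3 + 10 + 17 + 24 = 54.

54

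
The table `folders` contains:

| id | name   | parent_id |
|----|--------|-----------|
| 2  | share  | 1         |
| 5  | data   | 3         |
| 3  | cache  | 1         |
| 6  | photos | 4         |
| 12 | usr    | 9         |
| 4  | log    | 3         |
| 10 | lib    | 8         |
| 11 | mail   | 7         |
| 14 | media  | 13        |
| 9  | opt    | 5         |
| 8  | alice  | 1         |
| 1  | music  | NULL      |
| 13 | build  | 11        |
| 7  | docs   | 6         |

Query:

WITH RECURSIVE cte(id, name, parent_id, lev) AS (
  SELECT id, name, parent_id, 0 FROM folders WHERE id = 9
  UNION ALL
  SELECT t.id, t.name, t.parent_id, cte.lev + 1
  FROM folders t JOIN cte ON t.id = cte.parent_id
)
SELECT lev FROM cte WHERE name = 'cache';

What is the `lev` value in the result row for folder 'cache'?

2

Base: id=9 (opt), parent_id=5, lev 0.
Iteration 1: join on id=5 -> data (id 5, parent_id=3, lev 1).
Iteration 2: join on id=3 -> cache (id 3, parent_id=1, lev 2).
Iteration 3: join on id=1 -> music (id 1, parent_id=NULL, lev 3).
Iteration 4: parent_id is NULL; no match; recursion stops.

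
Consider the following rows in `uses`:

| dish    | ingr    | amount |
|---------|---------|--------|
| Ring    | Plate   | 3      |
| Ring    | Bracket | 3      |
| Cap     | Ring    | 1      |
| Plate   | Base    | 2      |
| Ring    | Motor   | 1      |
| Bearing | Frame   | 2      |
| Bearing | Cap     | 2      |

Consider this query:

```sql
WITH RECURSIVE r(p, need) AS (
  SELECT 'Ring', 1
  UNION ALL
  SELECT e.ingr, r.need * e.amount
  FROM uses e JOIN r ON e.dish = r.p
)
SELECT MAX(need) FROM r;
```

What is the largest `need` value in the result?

6

Base: (Ring, need=1).
Iteration 1: components of {Ring} -> Bracket = 1*3 = 3, Motor = 1*1 = 1, Plate = 1*3 = 3.
Iteration 2: components of {Bracket,Motor,Plate} -> Base = 3*2 = 6.
Iteration 3: no further components; recursion stops.
need values: 1, 1, 3, 3, 6; the maximum is 6.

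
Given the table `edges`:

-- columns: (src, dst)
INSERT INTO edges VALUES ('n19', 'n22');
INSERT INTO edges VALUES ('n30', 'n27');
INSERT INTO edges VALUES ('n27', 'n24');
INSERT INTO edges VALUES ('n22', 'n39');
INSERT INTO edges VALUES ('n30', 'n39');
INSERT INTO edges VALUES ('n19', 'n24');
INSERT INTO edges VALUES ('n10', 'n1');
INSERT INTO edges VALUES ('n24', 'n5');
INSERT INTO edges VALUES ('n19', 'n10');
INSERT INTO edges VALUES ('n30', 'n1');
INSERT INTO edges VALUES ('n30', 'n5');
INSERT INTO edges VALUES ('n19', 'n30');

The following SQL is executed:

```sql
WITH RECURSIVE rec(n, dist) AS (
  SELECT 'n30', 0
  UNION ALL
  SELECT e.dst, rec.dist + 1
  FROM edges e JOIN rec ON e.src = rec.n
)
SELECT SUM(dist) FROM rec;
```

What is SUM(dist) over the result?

9

Base: (n30, dist=0).
Iteration 1: edges from {n30} -> (n1, dist=1), (n27, dist=1), (n39, dist=1), (n5, dist=1).
Iteration 2: edges from {n1,n27,n39,n5} -> (n24, dist=2).
Iteration 3: edges from {n24} -> (n5, dist=3).
Iteration 4: no outgoing edges from {n5}; recursion stops.
SUM(dist) = 0 + 1 + 1 + 1 + 1 + 2 + 3 = 9.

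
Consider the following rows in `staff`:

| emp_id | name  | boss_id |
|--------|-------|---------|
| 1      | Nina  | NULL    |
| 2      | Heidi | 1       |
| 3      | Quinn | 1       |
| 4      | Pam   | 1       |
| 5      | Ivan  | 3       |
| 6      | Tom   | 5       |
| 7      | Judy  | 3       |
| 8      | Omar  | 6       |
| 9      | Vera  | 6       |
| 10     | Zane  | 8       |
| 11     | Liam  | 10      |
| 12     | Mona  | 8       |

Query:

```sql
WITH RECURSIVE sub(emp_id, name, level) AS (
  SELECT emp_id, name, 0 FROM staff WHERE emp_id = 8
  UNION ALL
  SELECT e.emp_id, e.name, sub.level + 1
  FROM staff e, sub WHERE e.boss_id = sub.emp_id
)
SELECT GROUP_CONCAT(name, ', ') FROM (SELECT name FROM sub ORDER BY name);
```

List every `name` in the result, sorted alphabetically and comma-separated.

Base: emp_id=8 (Omar) at level 0.
Iteration 1: rows with boss_id in {8} -> Zane (id 10, level 1), Mona (id 12, level 1).
Iteration 2: rows with boss_id in {10,12} -> Liam (id 11, level 2).
Iteration 3: no rows with boss_id in {11}; recursion stops.

Liam, Mona, Omar, Zane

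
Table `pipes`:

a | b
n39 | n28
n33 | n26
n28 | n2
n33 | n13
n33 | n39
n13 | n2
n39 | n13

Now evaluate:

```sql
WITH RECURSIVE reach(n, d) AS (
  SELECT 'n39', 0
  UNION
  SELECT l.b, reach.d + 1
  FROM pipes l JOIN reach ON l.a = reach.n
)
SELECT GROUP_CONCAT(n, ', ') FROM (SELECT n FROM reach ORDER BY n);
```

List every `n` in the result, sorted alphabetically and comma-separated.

Base: (n39, d=0).
Iteration 1: edges from {n39} -> (n13, d=1), (n28, d=1).
Iteration 2: edges from {n13,n28} -> (n2, d=2). [UNION drops 1 duplicate row(s)]
Iteration 3: no outgoing edges from {n2}; recursion stops.

n13, n2, n28, n39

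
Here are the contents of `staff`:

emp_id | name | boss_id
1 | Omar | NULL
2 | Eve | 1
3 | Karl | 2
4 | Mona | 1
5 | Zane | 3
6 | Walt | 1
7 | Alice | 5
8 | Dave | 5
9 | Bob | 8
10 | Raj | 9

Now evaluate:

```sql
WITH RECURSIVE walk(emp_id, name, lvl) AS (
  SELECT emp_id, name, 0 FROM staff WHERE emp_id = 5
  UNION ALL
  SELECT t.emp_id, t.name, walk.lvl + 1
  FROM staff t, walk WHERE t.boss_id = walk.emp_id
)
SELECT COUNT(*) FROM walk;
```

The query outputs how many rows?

5

Base: emp_id=5 (Zane) at lvl 0.
Iteration 1: rows with boss_id in {5} -> Alice (id 7, lvl 1), Dave (id 8, lvl 1).
Iteration 2: rows with boss_id in {7,8} -> Bob (id 9, lvl 2).
Iteration 3: rows with boss_id in {9} -> Raj (id 10, lvl 3).
Iteration 4: no rows with boss_id in {10}; recursion stops.
Total rows emitted: 5.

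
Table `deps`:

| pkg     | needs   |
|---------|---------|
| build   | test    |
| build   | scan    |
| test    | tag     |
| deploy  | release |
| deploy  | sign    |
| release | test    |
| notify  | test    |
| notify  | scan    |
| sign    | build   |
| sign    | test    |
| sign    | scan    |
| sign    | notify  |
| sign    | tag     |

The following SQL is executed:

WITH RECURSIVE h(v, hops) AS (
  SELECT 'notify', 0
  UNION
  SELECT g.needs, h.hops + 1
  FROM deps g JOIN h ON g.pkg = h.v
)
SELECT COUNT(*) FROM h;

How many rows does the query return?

Base: (notify, hops=0).
Iteration 1: edges from {notify} -> (scan, hops=1), (test, hops=1).
Iteration 2: edges from {scan,test} -> (tag, hops=2).
Iteration 3: no outgoing edges from {tag}; recursion stops.
Total rows emitted: 4.

4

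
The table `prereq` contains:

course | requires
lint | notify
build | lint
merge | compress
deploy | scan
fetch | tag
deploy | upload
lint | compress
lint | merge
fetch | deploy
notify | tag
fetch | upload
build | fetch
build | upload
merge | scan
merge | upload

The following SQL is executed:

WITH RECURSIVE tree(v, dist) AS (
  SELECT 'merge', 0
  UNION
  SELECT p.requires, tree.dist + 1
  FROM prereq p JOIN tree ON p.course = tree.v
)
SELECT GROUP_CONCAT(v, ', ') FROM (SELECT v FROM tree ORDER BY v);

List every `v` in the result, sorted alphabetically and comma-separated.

compress, merge, scan, upload

Base: (merge, dist=0).
Iteration 1: edges from {merge} -> (compress, dist=1), (scan, dist=1), (upload, dist=1).
Iteration 2: no outgoing edges from {compress,scan,upload}; recursion stops.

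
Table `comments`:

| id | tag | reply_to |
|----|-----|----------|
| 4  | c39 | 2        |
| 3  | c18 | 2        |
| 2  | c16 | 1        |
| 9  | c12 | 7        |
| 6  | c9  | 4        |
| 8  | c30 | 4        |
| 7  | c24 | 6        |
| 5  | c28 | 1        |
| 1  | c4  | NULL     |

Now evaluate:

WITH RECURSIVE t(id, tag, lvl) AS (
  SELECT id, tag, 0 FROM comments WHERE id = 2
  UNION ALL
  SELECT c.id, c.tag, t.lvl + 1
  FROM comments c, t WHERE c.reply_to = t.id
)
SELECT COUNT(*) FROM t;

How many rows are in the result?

Base: id=2 (c16) at lvl 0.
Iteration 1: rows with reply_to in {2} -> c18 (id 3, lvl 1), c39 (id 4, lvl 1).
Iteration 2: rows with reply_to in {3,4} -> c9 (id 6, lvl 2), c30 (id 8, lvl 2).
Iteration 3: rows with reply_to in {6,8} -> c24 (id 7, lvl 3).
Iteration 4: rows with reply_to in {7} -> c12 (id 9, lvl 4).
Iteration 5: no rows with reply_to in {9}; recursion stops.
Total rows emitted: 7.

7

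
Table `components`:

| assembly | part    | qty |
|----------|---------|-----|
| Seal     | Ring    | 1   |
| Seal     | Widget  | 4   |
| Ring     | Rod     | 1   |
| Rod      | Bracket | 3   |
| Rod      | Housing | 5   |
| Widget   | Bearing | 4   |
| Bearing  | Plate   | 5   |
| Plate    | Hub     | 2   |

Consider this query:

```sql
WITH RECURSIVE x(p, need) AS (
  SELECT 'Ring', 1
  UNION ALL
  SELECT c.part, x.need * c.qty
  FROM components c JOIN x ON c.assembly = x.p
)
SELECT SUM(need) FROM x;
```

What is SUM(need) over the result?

10

Base: (Ring, need=1).
Iteration 1: components of {Ring} -> Rod = 1*1 = 1.
Iteration 2: components of {Rod} -> Bracket = 1*3 = 3, Housing = 1*5 = 5.
Iteration 3: no further components; recursion stops.
SUM(need) = 1 + 1 + 3 + 5 = 10.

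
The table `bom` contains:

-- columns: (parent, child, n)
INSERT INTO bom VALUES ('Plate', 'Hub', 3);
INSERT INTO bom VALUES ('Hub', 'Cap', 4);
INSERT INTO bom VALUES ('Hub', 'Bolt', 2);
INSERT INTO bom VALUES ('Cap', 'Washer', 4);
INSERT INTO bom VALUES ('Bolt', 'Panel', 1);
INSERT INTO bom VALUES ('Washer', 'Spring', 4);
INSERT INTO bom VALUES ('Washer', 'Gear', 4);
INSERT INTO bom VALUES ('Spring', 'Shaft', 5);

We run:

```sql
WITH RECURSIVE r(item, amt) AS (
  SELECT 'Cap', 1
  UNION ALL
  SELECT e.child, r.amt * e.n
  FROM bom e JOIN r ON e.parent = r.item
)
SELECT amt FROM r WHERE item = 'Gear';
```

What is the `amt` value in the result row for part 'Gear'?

16

Base: (Cap, amt=1).
Iteration 1: components of {Cap} -> Washer = 1*4 = 4.
Iteration 2: components of {Washer} -> Gear = 4*4 = 16, Spring = 4*4 = 16.
Iteration 3: components of {Gear,Spring} -> Shaft = 16*5 = 80.
Iteration 4: no further components; recursion stops.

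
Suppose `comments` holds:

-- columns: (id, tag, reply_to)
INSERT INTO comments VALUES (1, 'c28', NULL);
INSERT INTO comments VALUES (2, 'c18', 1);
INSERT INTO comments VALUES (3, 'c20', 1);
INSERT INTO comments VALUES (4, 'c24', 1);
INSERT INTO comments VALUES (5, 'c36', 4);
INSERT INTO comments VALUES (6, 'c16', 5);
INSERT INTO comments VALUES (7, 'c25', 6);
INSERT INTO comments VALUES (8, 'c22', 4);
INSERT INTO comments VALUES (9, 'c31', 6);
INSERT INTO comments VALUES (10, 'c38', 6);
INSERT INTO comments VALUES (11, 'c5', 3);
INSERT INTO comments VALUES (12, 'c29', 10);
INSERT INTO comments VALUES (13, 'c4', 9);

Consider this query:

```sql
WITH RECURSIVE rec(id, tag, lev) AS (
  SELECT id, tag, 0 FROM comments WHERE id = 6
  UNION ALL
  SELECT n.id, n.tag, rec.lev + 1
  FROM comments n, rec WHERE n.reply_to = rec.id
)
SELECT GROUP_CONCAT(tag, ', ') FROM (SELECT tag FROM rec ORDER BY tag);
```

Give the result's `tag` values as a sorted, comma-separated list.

Base: id=6 (c16) at lev 0.
Iteration 1: rows with reply_to in {6} -> c25 (id 7, lev 1), c31 (id 9, lev 1), c38 (id 10, lev 1).
Iteration 2: rows with reply_to in {7,9,10} -> c29 (id 12, lev 2), c4 (id 13, lev 2).
Iteration 3: no rows with reply_to in {12,13}; recursion stops.

c16, c25, c29, c31, c38, c4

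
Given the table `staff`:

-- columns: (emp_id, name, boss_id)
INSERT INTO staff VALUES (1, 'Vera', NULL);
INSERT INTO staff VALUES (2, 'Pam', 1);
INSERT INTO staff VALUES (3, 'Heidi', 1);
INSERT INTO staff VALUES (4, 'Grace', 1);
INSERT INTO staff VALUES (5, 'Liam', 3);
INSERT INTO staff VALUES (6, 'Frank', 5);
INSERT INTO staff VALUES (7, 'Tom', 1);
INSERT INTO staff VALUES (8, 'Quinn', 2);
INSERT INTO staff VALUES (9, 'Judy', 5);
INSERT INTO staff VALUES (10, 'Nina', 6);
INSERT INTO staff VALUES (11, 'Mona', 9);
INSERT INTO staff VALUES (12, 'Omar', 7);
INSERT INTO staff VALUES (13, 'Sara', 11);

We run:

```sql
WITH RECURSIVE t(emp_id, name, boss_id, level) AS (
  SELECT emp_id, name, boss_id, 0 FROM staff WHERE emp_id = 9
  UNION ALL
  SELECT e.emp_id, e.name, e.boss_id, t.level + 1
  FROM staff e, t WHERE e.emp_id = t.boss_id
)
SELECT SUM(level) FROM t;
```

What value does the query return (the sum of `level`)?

Base: emp_id=9 (Judy), boss_id=5, level 0.
Iteration 1: join on emp_id=5 -> Liam (id 5, boss_id=3, level 1).
Iteration 2: join on emp_id=3 -> Heidi (id 3, boss_id=1, level 2).
Iteration 3: join on emp_id=1 -> Vera (id 1, boss_id=NULL, level 3).
Iteration 4: boss_id is NULL; no match; recursion stops.
SUM(level) = 0 + 1 + 2 + 3 = 6.

6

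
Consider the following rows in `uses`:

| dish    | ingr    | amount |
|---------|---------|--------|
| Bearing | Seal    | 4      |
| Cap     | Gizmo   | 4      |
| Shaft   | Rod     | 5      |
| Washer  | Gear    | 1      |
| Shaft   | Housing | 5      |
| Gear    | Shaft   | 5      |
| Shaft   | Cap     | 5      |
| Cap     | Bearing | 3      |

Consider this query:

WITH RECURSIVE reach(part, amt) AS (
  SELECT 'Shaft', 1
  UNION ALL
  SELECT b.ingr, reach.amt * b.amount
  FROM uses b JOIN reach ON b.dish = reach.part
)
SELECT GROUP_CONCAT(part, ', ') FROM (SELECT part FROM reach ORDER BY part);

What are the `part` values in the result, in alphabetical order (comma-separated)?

Base: (Shaft, amt=1).
Iteration 1: components of {Shaft} -> Cap = 1*5 = 5, Housing = 1*5 = 5, Rod = 1*5 = 5.
Iteration 2: components of {Cap,Housing,Rod} -> Bearing = 5*3 = 15, Gizmo = 5*4 = 20.
Iteration 3: components of {Bearing,Gizmo} -> Seal = 15*4 = 60.
Iteration 4: no further components; recursion stops.

Bearing, Cap, Gizmo, Housing, Rod, Seal, Shaft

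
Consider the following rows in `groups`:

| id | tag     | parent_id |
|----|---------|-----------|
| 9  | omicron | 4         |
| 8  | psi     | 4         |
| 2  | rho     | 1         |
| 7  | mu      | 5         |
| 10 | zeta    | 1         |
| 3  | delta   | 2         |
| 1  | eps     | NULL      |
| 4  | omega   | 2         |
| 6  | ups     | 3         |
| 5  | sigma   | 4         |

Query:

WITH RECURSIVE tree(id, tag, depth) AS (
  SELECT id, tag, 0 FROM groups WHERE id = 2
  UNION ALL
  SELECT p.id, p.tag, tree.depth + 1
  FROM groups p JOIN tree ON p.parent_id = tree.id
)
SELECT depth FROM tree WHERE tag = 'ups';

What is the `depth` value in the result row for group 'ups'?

Base: id=2 (rho) at depth 0.
Iteration 1: rows with parent_id in {2} -> delta (id 3, depth 1), omega (id 4, depth 1).
Iteration 2: rows with parent_id in {3,4} -> sigma (id 5, depth 2), ups (id 6, depth 2), psi (id 8, depth 2), omicron (id 9, depth 2).
Iteration 3: rows with parent_id in {5,6,8,9} -> mu (id 7, depth 3).
Iteration 4: no rows with parent_id in {7}; recursion stops.

2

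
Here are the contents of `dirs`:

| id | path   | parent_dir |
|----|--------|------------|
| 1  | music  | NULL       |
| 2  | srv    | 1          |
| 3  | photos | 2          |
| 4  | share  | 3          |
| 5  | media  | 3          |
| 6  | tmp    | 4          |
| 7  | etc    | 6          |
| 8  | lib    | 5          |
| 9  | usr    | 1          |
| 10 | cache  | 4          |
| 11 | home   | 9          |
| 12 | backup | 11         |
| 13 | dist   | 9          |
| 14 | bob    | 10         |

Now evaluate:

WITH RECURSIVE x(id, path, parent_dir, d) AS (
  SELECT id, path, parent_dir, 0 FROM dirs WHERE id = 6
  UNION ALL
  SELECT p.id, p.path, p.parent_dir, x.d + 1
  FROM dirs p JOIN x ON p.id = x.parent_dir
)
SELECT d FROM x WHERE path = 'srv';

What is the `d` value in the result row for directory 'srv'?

3

Base: id=6 (tmp), parent_dir=4, d 0.
Iteration 1: join on id=4 -> share (id 4, parent_dir=3, d 1).
Iteration 2: join on id=3 -> photos (id 3, parent_dir=2, d 2).
Iteration 3: join on id=2 -> srv (id 2, parent_dir=1, d 3).
Iteration 4: join on id=1 -> music (id 1, parent_dir=NULL, d 4).
Iteration 5: parent_dir is NULL; no match; recursion stops.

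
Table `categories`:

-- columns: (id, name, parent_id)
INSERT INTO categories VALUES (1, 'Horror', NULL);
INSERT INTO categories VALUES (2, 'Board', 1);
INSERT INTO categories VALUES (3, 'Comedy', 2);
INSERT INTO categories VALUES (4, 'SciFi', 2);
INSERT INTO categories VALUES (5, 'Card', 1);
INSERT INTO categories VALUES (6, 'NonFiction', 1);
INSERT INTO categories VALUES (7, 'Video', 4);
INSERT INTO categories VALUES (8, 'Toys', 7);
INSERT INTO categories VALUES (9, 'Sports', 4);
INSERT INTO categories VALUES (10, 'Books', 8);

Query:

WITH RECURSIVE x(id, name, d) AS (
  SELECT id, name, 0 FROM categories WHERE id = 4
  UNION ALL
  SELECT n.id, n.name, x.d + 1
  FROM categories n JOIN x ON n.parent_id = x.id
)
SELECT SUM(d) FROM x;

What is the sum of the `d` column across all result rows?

Base: id=4 (SciFi) at d 0.
Iteration 1: rows with parent_id in {4} -> Video (id 7, d 1), Sports (id 9, d 1).
Iteration 2: rows with parent_id in {7,9} -> Toys (id 8, d 2).
Iteration 3: rows with parent_id in {8} -> Books (id 10, d 3).
Iteration 4: no rows with parent_id in {10}; recursion stops.
SUM(d) = 0 + 1 + 1 + 2 + 3 = 7.

7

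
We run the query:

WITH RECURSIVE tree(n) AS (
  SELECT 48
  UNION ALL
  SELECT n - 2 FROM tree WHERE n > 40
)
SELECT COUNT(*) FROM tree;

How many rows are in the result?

Base: n=48.
Iteration 1: 48 > 40 holds -> n = 48 - 2 = 46.
Iteration 2: 46 > 40 holds -> n = 46 - 2 = 44.
Iteration 3: 44 > 40 holds -> n = 44 - 2 = 42.
Iteration 4: 42 > 40 holds -> n = 42 - 2 = 40.
Iteration 5: 40 > 40 fails; recursion stops.
Total rows emitted: 5.

5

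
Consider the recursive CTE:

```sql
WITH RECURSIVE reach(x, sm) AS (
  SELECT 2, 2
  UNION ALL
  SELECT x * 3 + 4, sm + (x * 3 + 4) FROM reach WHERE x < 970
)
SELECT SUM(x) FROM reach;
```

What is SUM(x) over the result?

1444

Base: x=2, sm=2.
Iteration 1: 2 < 970 holds -> x = 2 * 3 + 4 = 10, sm = 2 + 10 = 12.
Iteration 2: 10 < 970 holds -> x = 10 * 3 + 4 = 34, sm = 12 + 34 = 46.
Iteration 3: 34 < 970 holds -> x = 34 * 3 + 4 = 106, sm = 46 + 106 = 152.
Iteration 4: 106 < 970 holds -> x = 106 * 3 + 4 = 322, sm = 152 + 322 = 474.
Iteration 5: 322 < 970 holds -> x = 322 * 3 + 4 = 970, sm = 474 + 970 = 1444.
Iteration 6: 970 < 970 fails; recursion stops.
SUM(x) = 2 + 10 + 34 + 106 + 322 + 970 = 1444.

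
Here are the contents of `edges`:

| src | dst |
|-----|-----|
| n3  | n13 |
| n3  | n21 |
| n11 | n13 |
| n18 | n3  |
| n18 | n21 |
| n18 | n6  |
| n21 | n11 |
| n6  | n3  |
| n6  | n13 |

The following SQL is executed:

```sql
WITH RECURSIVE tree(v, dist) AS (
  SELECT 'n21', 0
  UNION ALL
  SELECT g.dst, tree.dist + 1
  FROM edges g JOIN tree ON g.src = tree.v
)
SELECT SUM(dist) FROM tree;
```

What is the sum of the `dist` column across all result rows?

Base: (n21, dist=0).
Iteration 1: edges from {n21} -> (n11, dist=1).
Iteration 2: edges from {n11} -> (n13, dist=2).
Iteration 3: no outgoing edges from {n13}; recursion stops.
SUM(dist) = 0 + 1 + 2 = 3.

3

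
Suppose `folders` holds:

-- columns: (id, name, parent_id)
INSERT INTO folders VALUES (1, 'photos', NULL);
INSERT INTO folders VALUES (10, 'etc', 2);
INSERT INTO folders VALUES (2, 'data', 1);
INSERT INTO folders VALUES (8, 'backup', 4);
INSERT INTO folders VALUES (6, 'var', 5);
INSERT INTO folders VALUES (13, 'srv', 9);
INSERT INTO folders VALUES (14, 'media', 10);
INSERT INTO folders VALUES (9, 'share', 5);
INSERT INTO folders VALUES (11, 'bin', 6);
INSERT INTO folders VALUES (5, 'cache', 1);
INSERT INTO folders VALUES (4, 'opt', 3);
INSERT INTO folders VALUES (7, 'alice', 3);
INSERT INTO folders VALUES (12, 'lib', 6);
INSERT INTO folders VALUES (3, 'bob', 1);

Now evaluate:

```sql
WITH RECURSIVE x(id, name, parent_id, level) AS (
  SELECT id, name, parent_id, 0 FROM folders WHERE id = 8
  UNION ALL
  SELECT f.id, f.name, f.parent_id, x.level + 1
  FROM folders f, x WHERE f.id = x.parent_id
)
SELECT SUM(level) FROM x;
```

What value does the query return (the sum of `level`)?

6

Base: id=8 (backup), parent_id=4, level 0.
Iteration 1: join on id=4 -> opt (id 4, parent_id=3, level 1).
Iteration 2: join on id=3 -> bob (id 3, parent_id=1, level 2).
Iteration 3: join on id=1 -> photos (id 1, parent_id=NULL, level 3).
Iteration 4: parent_id is NULL; no match; recursion stops.
SUM(level) = 0 + 1 + 2 + 3 = 6.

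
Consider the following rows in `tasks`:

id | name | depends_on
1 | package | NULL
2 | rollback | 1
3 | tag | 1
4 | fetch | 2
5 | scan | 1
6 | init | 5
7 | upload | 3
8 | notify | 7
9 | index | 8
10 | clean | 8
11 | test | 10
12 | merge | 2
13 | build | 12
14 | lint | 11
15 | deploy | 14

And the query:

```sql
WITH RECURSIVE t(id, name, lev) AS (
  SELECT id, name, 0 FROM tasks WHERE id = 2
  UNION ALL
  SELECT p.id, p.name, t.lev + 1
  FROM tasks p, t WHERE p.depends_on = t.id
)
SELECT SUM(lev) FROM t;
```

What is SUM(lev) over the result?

Base: id=2 (rollback) at lev 0.
Iteration 1: rows with depends_on in {2} -> fetch (id 4, lev 1), merge (id 12, lev 1).
Iteration 2: rows with depends_on in {4,12} -> build (id 13, lev 2).
Iteration 3: no rows with depends_on in {13}; recursion stops.
SUM(lev) = 0 + 1 + 1 + 2 = 4.

4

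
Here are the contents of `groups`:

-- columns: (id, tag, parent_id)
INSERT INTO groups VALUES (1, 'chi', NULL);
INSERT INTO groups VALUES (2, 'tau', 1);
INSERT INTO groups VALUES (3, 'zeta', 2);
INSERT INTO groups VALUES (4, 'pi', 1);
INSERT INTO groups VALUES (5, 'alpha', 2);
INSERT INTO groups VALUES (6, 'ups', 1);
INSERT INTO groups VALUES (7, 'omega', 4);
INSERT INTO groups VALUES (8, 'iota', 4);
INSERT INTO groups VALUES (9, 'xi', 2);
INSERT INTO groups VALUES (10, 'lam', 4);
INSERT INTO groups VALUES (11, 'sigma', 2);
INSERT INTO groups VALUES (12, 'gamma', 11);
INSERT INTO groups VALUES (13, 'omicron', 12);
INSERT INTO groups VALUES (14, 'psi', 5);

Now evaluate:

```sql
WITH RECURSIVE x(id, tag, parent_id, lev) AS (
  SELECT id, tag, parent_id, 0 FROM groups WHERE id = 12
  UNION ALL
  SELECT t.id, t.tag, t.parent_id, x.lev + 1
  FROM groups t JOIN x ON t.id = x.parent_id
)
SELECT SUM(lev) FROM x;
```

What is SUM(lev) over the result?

6

Base: id=12 (gamma), parent_id=11, lev 0.
Iteration 1: join on id=11 -> sigma (id 11, parent_id=2, lev 1).
Iteration 2: join on id=2 -> tau (id 2, parent_id=1, lev 2).
Iteration 3: join on id=1 -> chi (id 1, parent_id=NULL, lev 3).
Iteration 4: parent_id is NULL; no match; recursion stops.
SUM(lev) = 0 + 1 + 2 + 3 = 6.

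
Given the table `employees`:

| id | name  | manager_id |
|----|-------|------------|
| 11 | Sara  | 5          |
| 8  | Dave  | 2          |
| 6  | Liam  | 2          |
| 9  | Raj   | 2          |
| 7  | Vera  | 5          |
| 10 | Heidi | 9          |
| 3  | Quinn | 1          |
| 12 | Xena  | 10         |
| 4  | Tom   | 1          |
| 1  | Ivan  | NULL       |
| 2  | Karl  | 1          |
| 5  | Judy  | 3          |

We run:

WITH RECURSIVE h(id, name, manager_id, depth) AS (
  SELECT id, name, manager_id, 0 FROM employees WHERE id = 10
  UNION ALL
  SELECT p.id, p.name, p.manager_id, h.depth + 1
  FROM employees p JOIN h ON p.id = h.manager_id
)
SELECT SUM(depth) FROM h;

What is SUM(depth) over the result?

6

Base: id=10 (Heidi), manager_id=9, depth 0.
Iteration 1: join on id=9 -> Raj (id 9, manager_id=2, depth 1).
Iteration 2: join on id=2 -> Karl (id 2, manager_id=1, depth 2).
Iteration 3: join on id=1 -> Ivan (id 1, manager_id=NULL, depth 3).
Iteration 4: manager_id is NULL; no match; recursion stops.
SUM(depth) = 0 + 1 + 2 + 3 = 6.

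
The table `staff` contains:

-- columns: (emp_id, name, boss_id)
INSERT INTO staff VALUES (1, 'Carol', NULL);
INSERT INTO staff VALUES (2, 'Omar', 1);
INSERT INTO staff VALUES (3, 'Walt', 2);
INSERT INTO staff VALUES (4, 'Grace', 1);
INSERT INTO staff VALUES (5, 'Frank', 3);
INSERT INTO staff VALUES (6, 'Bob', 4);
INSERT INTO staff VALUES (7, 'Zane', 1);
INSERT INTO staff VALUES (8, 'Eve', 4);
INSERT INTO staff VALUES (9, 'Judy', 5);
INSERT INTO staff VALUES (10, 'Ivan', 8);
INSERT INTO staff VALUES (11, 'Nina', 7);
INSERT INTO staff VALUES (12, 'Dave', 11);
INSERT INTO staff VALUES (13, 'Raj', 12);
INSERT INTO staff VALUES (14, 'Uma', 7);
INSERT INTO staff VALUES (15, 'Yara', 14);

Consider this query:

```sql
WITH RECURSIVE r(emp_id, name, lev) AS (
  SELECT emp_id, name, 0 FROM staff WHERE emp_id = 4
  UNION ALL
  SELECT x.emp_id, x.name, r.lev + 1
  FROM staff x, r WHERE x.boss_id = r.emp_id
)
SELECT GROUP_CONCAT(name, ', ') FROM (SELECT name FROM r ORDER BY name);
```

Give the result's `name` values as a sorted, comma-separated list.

Bob, Eve, Grace, Ivan

Base: emp_id=4 (Grace) at lev 0.
Iteration 1: rows with boss_id in {4} -> Bob (id 6, lev 1), Eve (id 8, lev 1).
Iteration 2: rows with boss_id in {6,8} -> Ivan (id 10, lev 2).
Iteration 3: no rows with boss_id in {10}; recursion stops.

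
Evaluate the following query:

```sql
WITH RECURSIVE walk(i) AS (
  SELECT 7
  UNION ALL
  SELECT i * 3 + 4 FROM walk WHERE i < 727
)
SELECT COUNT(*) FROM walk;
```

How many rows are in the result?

Base: i=7.
Iteration 1: 7 < 727 holds -> i = 7 * 3 + 4 = 25.
Iteration 2: 25 < 727 holds -> i = 25 * 3 + 4 = 79.
Iteration 3: 79 < 727 holds -> i = 79 * 3 + 4 = 241.
Iteration 4: 241 < 727 holds -> i = 241 * 3 + 4 = 727.
Iteration 5: 727 < 727 fails; recursion stops.
Total rows emitted: 5.

5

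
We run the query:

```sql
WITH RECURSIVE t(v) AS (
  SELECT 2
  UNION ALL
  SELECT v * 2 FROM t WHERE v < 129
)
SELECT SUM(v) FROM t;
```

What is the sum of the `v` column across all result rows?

510

Base: v=2.
Iteration 1: 2 < 129 holds -> v = 2 * 2 = 4.
Iteration 2: 4 < 129 holds -> v = 4 * 2 = 8.
Iteration 3: 8 < 129 holds -> v = 8 * 2 = 16.
Iteration 4: 16 < 129 holds -> v = 16 * 2 = 32.
Iteration 5: 32 < 129 holds -> v = 32 * 2 = 64.
Iteration 6: 64 < 129 holds -> v = 64 * 2 = 128.
Iteration 7: 128 < 129 holds -> v = 128 * 2 = 256.
Iteration 8: 256 < 129 fails; recursion stops.
SUM(v) = 2 + 4 + 8 + 16 + 32 + 64 + 128 + 256 = 510.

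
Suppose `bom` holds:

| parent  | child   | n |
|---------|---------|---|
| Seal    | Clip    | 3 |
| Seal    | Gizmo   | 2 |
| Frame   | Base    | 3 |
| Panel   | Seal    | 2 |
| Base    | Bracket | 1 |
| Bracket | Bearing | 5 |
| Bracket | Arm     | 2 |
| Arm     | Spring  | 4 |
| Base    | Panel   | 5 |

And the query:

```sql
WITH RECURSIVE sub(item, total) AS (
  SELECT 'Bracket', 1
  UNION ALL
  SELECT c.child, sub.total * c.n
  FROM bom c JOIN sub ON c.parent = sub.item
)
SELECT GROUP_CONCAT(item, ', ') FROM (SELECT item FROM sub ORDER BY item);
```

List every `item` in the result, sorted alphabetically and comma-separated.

Base: (Bracket, total=1).
Iteration 1: components of {Bracket} -> Arm = 1*2 = 2, Bearing = 1*5 = 5.
Iteration 2: components of {Arm,Bearing} -> Spring = 2*4 = 8.
Iteration 3: no further components; recursion stops.

Arm, Bearing, Bracket, Spring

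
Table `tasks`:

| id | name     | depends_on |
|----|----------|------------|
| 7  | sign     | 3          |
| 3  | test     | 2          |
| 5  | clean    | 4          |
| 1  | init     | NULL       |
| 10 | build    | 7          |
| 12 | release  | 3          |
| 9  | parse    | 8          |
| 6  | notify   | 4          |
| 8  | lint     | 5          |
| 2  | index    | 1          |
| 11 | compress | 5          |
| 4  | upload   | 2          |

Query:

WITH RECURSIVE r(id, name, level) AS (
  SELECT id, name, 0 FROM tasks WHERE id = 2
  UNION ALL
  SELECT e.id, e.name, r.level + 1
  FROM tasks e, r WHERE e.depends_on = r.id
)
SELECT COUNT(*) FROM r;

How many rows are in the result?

Base: id=2 (index) at level 0.
Iteration 1: rows with depends_on in {2} -> test (id 3, level 1), upload (id 4, level 1).
Iteration 2: rows with depends_on in {3,4} -> clean (id 5, level 2), notify (id 6, level 2), sign (id 7, level 2), release (id 12, level 2).
Iteration 3: rows with depends_on in {5,6,7,12} -> lint (id 8, level 3), build (id 10, level 3), compress (id 11, level 3).
Iteration 4: rows with depends_on in {8,10,11} -> parse (id 9, level 4).
Iteration 5: no rows with depends_on in {9}; recursion stops.
Total rows emitted: 11.

11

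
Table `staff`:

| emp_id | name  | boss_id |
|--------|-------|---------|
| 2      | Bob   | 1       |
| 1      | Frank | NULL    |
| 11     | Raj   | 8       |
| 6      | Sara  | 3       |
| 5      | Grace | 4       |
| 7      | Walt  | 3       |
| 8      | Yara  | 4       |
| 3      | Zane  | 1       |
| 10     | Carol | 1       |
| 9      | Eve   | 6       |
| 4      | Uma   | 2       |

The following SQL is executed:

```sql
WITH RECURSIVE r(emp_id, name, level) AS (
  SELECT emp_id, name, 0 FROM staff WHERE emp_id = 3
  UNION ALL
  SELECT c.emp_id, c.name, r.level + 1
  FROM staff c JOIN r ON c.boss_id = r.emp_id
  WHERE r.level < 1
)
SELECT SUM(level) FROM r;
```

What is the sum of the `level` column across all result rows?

Base: emp_id=3 (Zane) at level 0.
Iteration 1: rows with boss_id in {3} -> Sara (id 6, level 1), Walt (id 7, level 1).
Iteration 2: level < 1 fails for all current rows; recursion stops.
SUM(level) = 0 + 1 + 1 = 2.

2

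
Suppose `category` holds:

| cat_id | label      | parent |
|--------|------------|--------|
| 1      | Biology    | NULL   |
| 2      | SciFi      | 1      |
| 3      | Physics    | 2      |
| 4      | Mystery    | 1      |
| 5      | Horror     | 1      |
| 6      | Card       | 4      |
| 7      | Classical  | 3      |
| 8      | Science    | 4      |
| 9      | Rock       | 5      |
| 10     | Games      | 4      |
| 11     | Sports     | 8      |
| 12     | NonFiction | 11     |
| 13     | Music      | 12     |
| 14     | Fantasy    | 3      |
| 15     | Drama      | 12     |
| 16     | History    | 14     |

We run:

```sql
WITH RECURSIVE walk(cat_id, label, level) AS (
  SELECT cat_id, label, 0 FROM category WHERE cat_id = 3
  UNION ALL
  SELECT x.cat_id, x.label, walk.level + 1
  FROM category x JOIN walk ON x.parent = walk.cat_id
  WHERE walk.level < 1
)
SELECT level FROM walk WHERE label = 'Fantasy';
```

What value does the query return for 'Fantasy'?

1

Base: cat_id=3 (Physics) at level 0.
Iteration 1: rows with parent in {3} -> Classical (id 7, level 1), Fantasy (id 14, level 1).
Iteration 2: level < 1 fails for all current rows; recursion stops.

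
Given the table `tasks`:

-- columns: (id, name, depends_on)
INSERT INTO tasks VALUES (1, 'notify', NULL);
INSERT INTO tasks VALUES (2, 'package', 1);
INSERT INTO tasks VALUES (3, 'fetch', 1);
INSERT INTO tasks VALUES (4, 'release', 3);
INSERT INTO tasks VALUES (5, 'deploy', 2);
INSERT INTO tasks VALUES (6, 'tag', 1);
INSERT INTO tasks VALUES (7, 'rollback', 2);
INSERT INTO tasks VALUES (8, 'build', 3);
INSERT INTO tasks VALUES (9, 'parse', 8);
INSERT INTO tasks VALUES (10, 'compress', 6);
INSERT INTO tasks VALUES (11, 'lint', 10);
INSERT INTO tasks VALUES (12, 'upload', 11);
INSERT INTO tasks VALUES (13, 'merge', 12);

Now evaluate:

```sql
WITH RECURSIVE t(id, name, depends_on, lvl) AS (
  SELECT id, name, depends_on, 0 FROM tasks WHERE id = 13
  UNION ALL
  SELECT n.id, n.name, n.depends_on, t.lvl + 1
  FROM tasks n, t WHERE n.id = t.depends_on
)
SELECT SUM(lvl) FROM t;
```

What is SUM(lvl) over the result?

15

Base: id=13 (merge), depends_on=12, lvl 0.
Iteration 1: join on id=12 -> upload (id 12, depends_on=11, lvl 1).
Iteration 2: join on id=11 -> lint (id 11, depends_on=10, lvl 2).
Iteration 3: join on id=10 -> compress (id 10, depends_on=6, lvl 3).
Iteration 4: join on id=6 -> tag (id 6, depends_on=1, lvl 4).
Iteration 5: join on id=1 -> notify (id 1, depends_on=NULL, lvl 5).
Iteration 6: depends_on is NULL; no match; recursion stops.
SUM(lvl) = 0 + 1 + 2 + 3 + 4 + 5 = 15.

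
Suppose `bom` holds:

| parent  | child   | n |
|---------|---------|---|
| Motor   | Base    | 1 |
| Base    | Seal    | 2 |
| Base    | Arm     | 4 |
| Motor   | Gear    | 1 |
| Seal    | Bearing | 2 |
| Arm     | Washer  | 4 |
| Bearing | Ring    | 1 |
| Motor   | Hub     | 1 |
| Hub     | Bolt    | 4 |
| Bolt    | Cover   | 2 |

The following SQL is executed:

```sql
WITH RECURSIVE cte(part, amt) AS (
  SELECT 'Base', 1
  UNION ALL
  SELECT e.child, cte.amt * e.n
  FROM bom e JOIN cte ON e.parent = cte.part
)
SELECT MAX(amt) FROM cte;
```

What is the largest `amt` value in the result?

Base: (Base, amt=1).
Iteration 1: components of {Base} -> Arm = 1*4 = 4, Seal = 1*2 = 2.
Iteration 2: components of {Arm,Seal} -> Bearing = 2*2 = 4, Washer = 4*4 = 16.
Iteration 3: components of {Bearing,Washer} -> Ring = 4*1 = 4.
Iteration 4: no further components; recursion stops.
amt values: 1, 2, 4, 4, 16, 4; the maximum is 16.

16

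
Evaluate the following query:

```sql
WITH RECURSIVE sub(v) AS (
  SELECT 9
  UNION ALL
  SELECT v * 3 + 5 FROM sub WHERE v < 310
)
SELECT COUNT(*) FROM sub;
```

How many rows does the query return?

Base: v=9.
Iteration 1: 9 < 310 holds -> v = 9 * 3 + 5 = 32.
Iteration 2: 32 < 310 holds -> v = 32 * 3 + 5 = 101.
Iteration 3: 101 < 310 holds -> v = 101 * 3 + 5 = 308.
Iteration 4: 308 < 310 holds -> v = 308 * 3 + 5 = 929.
Iteration 5: 929 < 310 fails; recursion stops.
Total rows emitted: 5.

5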